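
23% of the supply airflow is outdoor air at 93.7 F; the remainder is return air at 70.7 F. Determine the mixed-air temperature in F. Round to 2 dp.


T_mix = 0.23*93.7 + 0.77*70.7 = 75.99 F

75.99 F


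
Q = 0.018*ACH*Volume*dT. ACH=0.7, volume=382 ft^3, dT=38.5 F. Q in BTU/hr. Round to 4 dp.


Q = 0.018 * 0.7 * 382 * 38.5 = 185.3082 BTU/hr

185.3082 BTU/hr


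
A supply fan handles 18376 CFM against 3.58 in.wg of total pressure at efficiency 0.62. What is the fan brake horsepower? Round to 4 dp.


BHP = 18376 * 3.58 / (6356 * 0.62) = 16.6939 hp

16.6939 hp


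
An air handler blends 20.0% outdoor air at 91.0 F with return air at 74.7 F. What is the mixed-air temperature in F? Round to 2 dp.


T_mix = 74.7 + (20.0/100)*(91.0-74.7) = 77.96 F

77.96 F


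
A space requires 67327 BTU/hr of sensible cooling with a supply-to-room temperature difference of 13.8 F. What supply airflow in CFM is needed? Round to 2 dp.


CFM = 67327 / (1.08 * 13.8) = 4517.38

4517.38 CFM


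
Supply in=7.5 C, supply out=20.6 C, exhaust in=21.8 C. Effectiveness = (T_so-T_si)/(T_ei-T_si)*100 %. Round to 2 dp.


eff = (20.6-7.5)/(21.8-7.5)*100 = 91.61 %

91.61 %


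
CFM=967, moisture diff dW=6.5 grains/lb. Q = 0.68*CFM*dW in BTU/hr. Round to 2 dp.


Q = 0.68 * 967 * 6.5 = 4274.14 BTU/hr

4274.14 BTU/hr


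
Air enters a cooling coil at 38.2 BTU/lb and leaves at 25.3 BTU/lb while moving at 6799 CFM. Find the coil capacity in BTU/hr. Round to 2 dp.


Q = 4.5 * 6799 * (38.2 - 25.3) = 394681.95 BTU/hr

394681.95 BTU/hr


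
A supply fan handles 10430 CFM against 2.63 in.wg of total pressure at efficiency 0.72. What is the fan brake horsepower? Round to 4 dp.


BHP = 10430 * 2.63 / (6356 * 0.72) = 5.9941 hp

5.9941 hp


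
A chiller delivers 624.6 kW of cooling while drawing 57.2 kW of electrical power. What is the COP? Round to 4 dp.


COP = 624.6 / 57.2 = 10.9196

10.9196


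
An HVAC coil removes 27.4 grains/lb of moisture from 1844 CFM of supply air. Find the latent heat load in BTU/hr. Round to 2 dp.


Q = 0.68 * 1844 * 27.4 = 34357.41 BTU/hr

34357.41 BTU/hr


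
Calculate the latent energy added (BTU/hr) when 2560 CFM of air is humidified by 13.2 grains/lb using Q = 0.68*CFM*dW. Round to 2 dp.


Q = 0.68 * 2560 * 13.2 = 22978.56 BTU/hr

22978.56 BTU/hr


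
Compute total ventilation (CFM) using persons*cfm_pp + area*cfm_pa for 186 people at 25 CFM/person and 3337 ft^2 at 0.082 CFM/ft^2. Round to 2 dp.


Total = 186*25 + 3337*0.082 = 4923.63 CFM

4923.63 CFM


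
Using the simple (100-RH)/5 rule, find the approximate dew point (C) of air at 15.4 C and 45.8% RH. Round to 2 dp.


Td = 15.4 - (100-45.8)/5 = 4.56 C

4.56 C


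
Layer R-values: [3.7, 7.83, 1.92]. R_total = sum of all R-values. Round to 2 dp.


R_total = 3.7 + 7.83 + 1.92 = 13.45

13.45


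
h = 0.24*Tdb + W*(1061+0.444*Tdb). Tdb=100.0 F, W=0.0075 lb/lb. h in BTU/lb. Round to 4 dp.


h = 0.24*100.0 + 0.0075*(1061+0.444*100.0) = 32.2905 BTU/lb

32.2905 BTU/lb


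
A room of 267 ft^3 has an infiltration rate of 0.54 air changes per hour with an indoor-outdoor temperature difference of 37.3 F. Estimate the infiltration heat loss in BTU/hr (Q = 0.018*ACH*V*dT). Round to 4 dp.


Q = 0.018 * 0.54 * 267 * 37.3 = 96.8025 BTU/hr

96.8025 BTU/hr


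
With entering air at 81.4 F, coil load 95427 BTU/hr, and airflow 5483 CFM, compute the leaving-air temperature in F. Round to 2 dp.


dT = 95427/(1.08*5483) = 16.1150
T_leave = 81.4 - 16.1150 = 65.29 F

65.29 F


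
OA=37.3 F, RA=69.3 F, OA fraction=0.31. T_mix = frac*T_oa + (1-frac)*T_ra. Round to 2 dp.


T_mix = 0.31*37.3 + 0.69*69.3 = 59.38 F

59.38 F


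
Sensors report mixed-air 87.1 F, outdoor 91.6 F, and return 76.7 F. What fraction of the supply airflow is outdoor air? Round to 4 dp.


frac = (87.1 - 76.7) / (91.6 - 76.7) = 0.6980

0.6980


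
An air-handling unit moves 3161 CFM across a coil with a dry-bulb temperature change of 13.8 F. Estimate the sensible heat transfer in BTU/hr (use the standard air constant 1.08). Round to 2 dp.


Q = 1.08 * 3161 * 13.8 = 47111.54 BTU/hr

47111.54 BTU/hr


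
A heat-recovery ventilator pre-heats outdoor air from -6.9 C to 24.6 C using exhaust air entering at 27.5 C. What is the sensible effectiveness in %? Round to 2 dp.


eff = (24.6-(-6.9))/(27.5-(-6.9))*100 = 91.57 %

91.57 %


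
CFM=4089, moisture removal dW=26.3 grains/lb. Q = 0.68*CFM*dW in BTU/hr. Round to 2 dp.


Q = 0.68 * 4089 * 26.3 = 73127.68 BTU/hr

73127.68 BTU/hr


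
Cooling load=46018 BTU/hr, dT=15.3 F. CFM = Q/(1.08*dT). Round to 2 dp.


CFM = 46018 / (1.08 * 15.3) = 2784.92

2784.92 CFM


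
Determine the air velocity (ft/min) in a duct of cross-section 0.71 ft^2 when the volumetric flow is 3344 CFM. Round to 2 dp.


V = 3344 / 0.71 = 4709.86 ft/min

4709.86 ft/min


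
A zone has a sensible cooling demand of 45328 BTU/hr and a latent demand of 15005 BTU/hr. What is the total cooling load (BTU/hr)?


Qt = 45328 + 15005 = 60333 BTU/hr

60333 BTU/hr


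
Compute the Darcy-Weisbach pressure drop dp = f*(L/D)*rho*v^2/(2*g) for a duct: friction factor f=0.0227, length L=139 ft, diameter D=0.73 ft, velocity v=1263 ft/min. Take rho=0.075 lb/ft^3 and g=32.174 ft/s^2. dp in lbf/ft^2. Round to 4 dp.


v_fps = 1263/60 = 21.05 ft/s
dp = 0.0227*(139/0.73)*0.075*21.05^2/(2*32.174) = 2.2323 lbf/ft^2

2.2323 lbf/ft^2


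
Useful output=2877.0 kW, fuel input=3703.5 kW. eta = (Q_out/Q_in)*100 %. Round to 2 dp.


eta = (2877.0/3703.5)*100 = 77.68 %

77.68 %


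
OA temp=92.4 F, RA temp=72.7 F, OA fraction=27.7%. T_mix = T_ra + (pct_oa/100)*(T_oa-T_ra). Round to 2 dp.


T_mix = 72.7 + (27.7/100)*(92.4-72.7) = 78.16 F

78.16 F


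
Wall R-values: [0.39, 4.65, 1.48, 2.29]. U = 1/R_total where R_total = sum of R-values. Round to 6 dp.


R_total = 0.39 + 4.65 + 1.48 + 2.29 = 8.81
U = 1/8.81 = 0.113507

0.113507


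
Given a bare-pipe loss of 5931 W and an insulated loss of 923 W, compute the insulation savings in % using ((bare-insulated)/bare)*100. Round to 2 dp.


Savings = ((5931-923)/5931)*100 = 84.44 %

84.44 %


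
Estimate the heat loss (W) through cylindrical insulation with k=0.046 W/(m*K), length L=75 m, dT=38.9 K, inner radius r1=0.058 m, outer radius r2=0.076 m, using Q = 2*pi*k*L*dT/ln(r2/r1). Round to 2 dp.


Q = 2*pi*0.046*75*38.9/ln(0.076/0.058) = 3119.74 W

3119.74 W


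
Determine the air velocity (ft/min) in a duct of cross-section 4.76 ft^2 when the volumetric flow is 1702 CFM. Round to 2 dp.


V = 1702 / 4.76 = 357.56 ft/min

357.56 ft/min


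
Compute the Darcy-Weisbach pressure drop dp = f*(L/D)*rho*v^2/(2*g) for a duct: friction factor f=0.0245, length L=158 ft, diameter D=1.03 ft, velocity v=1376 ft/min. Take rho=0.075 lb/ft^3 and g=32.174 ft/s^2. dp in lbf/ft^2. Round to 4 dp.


v_fps = 1376/60 = 22.9333 ft/s
dp = 0.0245*(158/1.03)*0.075*22.9333^2/(2*32.174) = 2.3038 lbf/ft^2

2.3038 lbf/ft^2


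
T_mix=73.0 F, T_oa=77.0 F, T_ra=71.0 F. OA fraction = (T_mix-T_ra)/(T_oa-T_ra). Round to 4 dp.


frac = (73.0 - 71.0) / (77.0 - 71.0) = 0.3333

0.3333


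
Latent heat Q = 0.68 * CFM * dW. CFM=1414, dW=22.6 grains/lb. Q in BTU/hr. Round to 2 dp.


Q = 0.68 * 1414 * 22.6 = 21730.35 BTU/hr

21730.35 BTU/hr


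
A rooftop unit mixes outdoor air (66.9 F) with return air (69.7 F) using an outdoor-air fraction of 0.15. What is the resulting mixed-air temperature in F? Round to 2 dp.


T_mix = 0.15*66.9 + 0.85*69.7 = 69.28 F

69.28 F


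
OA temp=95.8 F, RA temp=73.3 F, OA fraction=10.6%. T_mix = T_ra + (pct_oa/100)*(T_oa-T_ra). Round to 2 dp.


T_mix = 73.3 + (10.6/100)*(95.8-73.3) = 75.69 F

75.69 F


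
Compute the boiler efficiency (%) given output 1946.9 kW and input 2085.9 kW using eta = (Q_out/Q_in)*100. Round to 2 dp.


eta = (1946.9/2085.9)*100 = 93.34 %

93.34 %


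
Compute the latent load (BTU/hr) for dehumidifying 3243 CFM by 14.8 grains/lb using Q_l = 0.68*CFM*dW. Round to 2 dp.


Q = 0.68 * 3243 * 14.8 = 32637.55 BTU/hr

32637.55 BTU/hr


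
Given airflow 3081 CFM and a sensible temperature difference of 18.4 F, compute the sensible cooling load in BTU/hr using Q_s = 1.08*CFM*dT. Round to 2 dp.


Q = 1.08 * 3081 * 18.4 = 61225.63 BTU/hr

61225.63 BTU/hr


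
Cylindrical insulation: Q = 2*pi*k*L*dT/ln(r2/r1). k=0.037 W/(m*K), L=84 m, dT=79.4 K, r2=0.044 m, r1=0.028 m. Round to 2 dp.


Q = 2*pi*0.037*84*79.4/ln(0.044/0.028) = 3430.50 W

3430.50 W


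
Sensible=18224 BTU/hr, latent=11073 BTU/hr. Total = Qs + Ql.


Qt = 18224 + 11073 = 29297 BTU/hr

29297 BTU/hr


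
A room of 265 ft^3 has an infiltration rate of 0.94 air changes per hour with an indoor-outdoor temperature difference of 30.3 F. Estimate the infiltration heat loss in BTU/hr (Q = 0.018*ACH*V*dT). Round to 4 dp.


Q = 0.018 * 0.94 * 265 * 30.3 = 135.8591 BTU/hr

135.8591 BTU/hr


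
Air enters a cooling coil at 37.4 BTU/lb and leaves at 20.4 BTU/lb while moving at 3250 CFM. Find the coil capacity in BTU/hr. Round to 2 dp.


Q = 4.5 * 3250 * (37.4 - 20.4) = 248625.00 BTU/hr

248625.00 BTU/hr


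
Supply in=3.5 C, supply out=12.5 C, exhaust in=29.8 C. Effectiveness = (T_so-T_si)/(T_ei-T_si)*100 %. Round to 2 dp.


eff = (12.5-3.5)/(29.8-3.5)*100 = 34.22 %

34.22 %


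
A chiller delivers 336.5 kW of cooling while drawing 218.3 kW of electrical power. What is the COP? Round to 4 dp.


COP = 336.5 / 218.3 = 1.5415

1.5415


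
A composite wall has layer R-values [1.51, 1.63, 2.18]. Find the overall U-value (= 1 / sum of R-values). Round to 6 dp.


R_total = 1.51 + 1.63 + 2.18 = 5.32
U = 1/5.32 = 0.187970

0.187970


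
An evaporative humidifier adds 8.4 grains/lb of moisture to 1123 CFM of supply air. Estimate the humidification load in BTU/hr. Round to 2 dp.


Q = 0.68 * 1123 * 8.4 = 6414.58 BTU/hr

6414.58 BTU/hr


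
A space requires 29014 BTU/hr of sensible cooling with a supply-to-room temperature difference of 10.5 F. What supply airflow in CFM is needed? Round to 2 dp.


CFM = 29014 / (1.08 * 10.5) = 2558.55

2558.55 CFM


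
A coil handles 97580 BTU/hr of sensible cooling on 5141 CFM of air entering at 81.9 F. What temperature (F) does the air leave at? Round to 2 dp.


dT = 97580/(1.08*5141) = 17.5748
T_leave = 81.9 - 17.5748 = 64.33 F

64.33 F


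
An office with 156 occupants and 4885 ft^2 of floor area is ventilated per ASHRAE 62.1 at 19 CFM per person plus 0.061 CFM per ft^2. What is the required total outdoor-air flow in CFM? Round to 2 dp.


Total = 156*19 + 4885*0.061 = 3261.99 CFM

3261.99 CFM


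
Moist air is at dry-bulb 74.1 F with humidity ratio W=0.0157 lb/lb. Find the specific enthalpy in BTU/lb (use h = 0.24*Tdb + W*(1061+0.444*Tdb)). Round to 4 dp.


h = 0.24*74.1 + 0.0157*(1061+0.444*74.1) = 34.9582 BTU/lb

34.9582 BTU/lb


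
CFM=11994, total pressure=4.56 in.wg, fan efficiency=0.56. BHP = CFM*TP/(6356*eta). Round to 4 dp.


BHP = 11994 * 4.56 / (6356 * 0.56) = 15.3659 hp

15.3659 hp


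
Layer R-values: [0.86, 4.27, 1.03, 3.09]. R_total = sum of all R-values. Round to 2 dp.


R_total = 0.86 + 4.27 + 1.03 + 3.09 = 9.25

9.25


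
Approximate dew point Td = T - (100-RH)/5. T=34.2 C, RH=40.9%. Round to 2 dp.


Td = 34.2 - (100-40.9)/5 = 22.38 C

22.38 C


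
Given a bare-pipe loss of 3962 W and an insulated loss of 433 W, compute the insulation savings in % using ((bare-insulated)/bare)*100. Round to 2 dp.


Savings = ((3962-433)/3962)*100 = 89.07 %

89.07 %


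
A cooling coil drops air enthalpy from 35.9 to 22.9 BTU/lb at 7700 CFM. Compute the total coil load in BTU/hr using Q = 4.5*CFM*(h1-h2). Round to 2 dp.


Q = 4.5 * 7700 * (35.9 - 22.9) = 450450.00 BTU/hr

450450.00 BTU/hr


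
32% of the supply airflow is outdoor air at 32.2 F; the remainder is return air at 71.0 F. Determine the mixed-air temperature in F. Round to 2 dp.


T_mix = 0.32*32.2 + 0.68*71.0 = 58.58 F

58.58 F


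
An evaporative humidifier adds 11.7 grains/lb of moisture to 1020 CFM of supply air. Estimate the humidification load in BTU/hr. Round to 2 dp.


Q = 0.68 * 1020 * 11.7 = 8115.12 BTU/hr

8115.12 BTU/hr


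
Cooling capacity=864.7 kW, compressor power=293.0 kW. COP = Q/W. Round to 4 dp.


COP = 864.7 / 293.0 = 2.9512

2.9512


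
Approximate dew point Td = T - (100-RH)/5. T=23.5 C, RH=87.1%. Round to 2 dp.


Td = 23.5 - (100-87.1)/5 = 20.92 C

20.92 C


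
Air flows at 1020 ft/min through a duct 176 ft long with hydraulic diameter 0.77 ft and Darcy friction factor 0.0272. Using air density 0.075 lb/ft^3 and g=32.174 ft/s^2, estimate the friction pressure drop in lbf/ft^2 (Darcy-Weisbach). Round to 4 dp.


v_fps = 1020/60 = 17.0 ft/s
dp = 0.0272*(176/0.77)*0.075*17.0^2/(2*32.174) = 2.0942 lbf/ft^2

2.0942 lbf/ft^2


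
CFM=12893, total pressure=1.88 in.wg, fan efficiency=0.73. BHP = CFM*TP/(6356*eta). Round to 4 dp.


BHP = 12893 * 1.88 / (6356 * 0.73) = 5.2240 hp

5.2240 hp


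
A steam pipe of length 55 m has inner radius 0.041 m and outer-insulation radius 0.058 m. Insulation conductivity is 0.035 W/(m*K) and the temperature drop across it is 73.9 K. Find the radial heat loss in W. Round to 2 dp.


Q = 2*pi*0.035*55*73.9/ln(0.058/0.041) = 2576.84 W

2576.84 W


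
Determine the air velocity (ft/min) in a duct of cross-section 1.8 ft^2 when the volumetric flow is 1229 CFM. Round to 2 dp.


V = 1229 / 1.8 = 682.78 ft/min

682.78 ft/min


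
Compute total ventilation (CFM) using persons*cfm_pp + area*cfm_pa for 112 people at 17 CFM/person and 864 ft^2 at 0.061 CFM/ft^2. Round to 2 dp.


Total = 112*17 + 864*0.061 = 1956.70 CFM

1956.70 CFM


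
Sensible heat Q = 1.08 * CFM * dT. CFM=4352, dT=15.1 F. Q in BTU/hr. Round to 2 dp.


Q = 1.08 * 4352 * 15.1 = 70972.42 BTU/hr

70972.42 BTU/hr


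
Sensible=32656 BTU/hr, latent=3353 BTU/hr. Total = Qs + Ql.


Qt = 32656 + 3353 = 36009 BTU/hr

36009 BTU/hr


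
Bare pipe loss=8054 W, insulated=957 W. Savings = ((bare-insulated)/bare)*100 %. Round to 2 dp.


Savings = ((8054-957)/8054)*100 = 88.12 %

88.12 %


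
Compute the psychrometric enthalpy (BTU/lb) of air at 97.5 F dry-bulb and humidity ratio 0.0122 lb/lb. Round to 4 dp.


h = 0.24*97.5 + 0.0122*(1061+0.444*97.5) = 36.8723 BTU/lb

36.8723 BTU/lb


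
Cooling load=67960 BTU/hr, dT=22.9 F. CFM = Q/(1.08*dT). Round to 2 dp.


CFM = 67960 / (1.08 * 22.9) = 2747.86

2747.86 CFM


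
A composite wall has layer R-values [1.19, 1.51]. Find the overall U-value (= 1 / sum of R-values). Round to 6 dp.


R_total = 1.19 + 1.51 = 2.70
U = 1/2.70 = 0.370370

0.370370


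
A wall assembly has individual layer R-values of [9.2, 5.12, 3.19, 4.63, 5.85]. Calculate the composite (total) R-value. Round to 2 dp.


R_total = 9.2 + 5.12 + 3.19 + 4.63 + 5.85 = 27.99

27.99


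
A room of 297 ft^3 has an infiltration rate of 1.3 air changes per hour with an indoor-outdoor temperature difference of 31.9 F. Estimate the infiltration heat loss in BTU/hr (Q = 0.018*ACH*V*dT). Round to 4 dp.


Q = 0.018 * 1.3 * 297 * 31.9 = 221.6986 BTU/hr

221.6986 BTU/hr


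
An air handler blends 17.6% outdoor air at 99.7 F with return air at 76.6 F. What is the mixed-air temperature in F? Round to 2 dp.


T_mix = 76.6 + (17.6/100)*(99.7-76.6) = 80.67 F

80.67 F


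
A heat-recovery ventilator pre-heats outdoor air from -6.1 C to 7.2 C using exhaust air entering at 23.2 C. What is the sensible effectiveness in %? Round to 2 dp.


eff = (7.2-(-6.1))/(23.2-(-6.1))*100 = 45.39 %

45.39 %


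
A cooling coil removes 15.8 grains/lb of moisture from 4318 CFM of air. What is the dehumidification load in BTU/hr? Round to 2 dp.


Q = 0.68 * 4318 * 15.8 = 46392.59 BTU/hr

46392.59 BTU/hr


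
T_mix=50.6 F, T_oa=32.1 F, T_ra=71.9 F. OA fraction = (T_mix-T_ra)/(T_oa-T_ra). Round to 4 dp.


frac = (50.6 - 71.9) / (32.1 - 71.9) = 0.5352

0.5352


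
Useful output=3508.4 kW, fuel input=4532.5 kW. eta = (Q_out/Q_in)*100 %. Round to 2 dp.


eta = (3508.4/4532.5)*100 = 77.41 %

77.41 %


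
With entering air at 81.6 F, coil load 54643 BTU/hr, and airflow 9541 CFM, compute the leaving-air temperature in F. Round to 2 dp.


dT = 54643/(1.08*9541) = 5.3029
T_leave = 81.6 - 5.3029 = 76.30 F

76.30 F


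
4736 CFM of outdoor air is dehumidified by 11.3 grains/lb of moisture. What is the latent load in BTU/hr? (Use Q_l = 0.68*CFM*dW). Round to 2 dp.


Q = 0.68 * 4736 * 11.3 = 36391.42 BTU/hr

36391.42 BTU/hr


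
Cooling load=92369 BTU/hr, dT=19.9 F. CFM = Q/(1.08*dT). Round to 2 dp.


CFM = 92369 / (1.08 * 19.9) = 4297.83

4297.83 CFM


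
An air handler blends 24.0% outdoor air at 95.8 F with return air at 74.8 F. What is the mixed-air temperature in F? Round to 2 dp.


T_mix = 74.8 + (24.0/100)*(95.8-74.8) = 79.84 F

79.84 F


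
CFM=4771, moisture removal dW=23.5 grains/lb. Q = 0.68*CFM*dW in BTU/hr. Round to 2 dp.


Q = 0.68 * 4771 * 23.5 = 76240.58 BTU/hr

76240.58 BTU/hr


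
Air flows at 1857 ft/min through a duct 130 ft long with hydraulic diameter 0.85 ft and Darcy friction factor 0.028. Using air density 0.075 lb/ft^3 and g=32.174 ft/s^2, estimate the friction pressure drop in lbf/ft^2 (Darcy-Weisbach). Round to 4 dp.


v_fps = 1857/60 = 30.95 ft/s
dp = 0.028*(130/0.85)*0.075*30.95^2/(2*32.174) = 4.7811 lbf/ft^2

4.7811 lbf/ft^2


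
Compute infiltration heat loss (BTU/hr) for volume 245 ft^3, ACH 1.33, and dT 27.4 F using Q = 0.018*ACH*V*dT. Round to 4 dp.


Q = 0.018 * 1.33 * 245 * 27.4 = 160.7092 BTU/hr

160.7092 BTU/hr


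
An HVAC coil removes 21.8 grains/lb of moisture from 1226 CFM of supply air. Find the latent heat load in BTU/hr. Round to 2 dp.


Q = 0.68 * 1226 * 21.8 = 18174.22 BTU/hr

18174.22 BTU/hr


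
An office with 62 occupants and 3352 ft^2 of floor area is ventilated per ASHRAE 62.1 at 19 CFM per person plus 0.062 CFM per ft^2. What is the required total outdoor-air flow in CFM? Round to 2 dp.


Total = 62*19 + 3352*0.062 = 1385.82 CFM

1385.82 CFM


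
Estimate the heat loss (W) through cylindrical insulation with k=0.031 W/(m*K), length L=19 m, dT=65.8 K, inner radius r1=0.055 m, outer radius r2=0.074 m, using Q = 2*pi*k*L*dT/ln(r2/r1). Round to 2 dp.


Q = 2*pi*0.031*19*65.8/ln(0.074/0.055) = 820.65 W

820.65 W


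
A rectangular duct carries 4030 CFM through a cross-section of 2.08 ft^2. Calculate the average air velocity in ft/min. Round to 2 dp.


V = 4030 / 2.08 = 1937.50 ft/min

1937.50 ft/min


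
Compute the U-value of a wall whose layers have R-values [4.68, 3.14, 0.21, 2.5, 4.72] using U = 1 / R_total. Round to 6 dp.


R_total = 4.68 + 3.14 + 0.21 + 2.5 + 4.72 = 15.25
U = 1/15.25 = 0.065574

0.065574


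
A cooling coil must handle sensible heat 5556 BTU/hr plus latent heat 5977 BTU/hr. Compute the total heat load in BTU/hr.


Qt = 5556 + 5977 = 11533 BTU/hr

11533 BTU/hr


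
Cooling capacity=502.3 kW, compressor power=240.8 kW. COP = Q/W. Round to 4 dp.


COP = 502.3 / 240.8 = 2.0860

2.0860


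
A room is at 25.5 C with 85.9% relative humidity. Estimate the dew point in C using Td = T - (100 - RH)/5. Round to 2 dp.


Td = 25.5 - (100-85.9)/5 = 22.68 C

22.68 C


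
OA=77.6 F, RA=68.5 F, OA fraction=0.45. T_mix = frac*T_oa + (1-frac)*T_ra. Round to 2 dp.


T_mix = 0.45*77.6 + 0.55*68.5 = 72.60 F

72.60 F


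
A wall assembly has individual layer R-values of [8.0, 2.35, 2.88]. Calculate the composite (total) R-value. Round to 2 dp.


R_total = 8.0 + 2.35 + 2.88 = 13.23

13.23


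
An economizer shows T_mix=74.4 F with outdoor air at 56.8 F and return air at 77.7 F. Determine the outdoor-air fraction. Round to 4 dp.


frac = (74.4 - 77.7) / (56.8 - 77.7) = 0.1579

0.1579


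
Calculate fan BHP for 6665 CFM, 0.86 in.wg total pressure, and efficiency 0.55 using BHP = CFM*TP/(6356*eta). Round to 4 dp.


BHP = 6665 * 0.86 / (6356 * 0.55) = 1.6397 hp

1.6397 hp


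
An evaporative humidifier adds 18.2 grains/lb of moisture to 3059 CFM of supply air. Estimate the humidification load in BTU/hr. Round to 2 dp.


Q = 0.68 * 3059 * 18.2 = 37858.18 BTU/hr

37858.18 BTU/hr


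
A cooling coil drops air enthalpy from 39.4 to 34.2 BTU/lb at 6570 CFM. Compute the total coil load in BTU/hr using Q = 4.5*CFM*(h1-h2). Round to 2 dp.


Q = 4.5 * 6570 * (39.4 - 34.2) = 153738.00 BTU/hr

153738.00 BTU/hr


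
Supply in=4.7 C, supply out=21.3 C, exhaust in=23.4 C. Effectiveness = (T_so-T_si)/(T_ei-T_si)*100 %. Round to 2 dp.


eff = (21.3-4.7)/(23.4-4.7)*100 = 88.77 %

88.77 %


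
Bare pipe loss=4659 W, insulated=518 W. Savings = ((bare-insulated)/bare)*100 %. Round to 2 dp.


Savings = ((4659-518)/4659)*100 = 88.88 %

88.88 %


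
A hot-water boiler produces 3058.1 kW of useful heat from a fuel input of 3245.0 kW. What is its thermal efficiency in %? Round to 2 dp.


eta = (3058.1/3245.0)*100 = 94.24 %

94.24 %


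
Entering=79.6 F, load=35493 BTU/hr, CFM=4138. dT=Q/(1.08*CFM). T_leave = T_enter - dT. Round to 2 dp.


dT = 35493/(1.08*4138) = 7.9420
T_leave = 79.6 - 7.9420 = 71.66 F

71.66 F


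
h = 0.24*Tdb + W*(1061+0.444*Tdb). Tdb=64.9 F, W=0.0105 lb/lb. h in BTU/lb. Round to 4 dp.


h = 0.24*64.9 + 0.0105*(1061+0.444*64.9) = 27.0191 BTU/lb

27.0191 BTU/lb


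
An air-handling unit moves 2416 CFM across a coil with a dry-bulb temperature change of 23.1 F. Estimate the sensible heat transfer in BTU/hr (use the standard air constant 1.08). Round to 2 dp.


Q = 1.08 * 2416 * 23.1 = 60274.37 BTU/hr

60274.37 BTU/hr


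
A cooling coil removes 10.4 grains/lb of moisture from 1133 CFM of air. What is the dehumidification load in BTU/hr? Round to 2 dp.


Q = 0.68 * 1133 * 10.4 = 8012.58 BTU/hr

8012.58 BTU/hr


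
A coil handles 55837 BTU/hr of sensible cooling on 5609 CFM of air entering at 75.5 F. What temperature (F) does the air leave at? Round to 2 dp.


dT = 55837/(1.08*5609) = 9.2175
T_leave = 75.5 - 9.2175 = 66.28 F

66.28 F


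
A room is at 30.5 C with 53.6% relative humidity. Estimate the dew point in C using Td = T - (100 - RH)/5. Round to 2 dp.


Td = 30.5 - (100-53.6)/5 = 21.22 C

21.22 C


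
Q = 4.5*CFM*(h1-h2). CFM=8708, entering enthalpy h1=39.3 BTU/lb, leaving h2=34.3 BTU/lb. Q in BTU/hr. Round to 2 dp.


Q = 4.5 * 8708 * (39.3 - 34.3) = 195930.00 BTU/hr

195930.00 BTU/hr


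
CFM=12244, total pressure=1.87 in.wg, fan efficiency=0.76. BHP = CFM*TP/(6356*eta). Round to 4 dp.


BHP = 12244 * 1.87 / (6356 * 0.76) = 4.7399 hp

4.7399 hp


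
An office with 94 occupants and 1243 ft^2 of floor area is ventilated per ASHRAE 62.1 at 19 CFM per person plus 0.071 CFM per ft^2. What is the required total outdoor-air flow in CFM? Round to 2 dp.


Total = 94*19 + 1243*0.071 = 1874.25 CFM

1874.25 CFM


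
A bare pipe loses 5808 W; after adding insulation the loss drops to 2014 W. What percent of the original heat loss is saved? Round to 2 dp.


Savings = ((5808-2014)/5808)*100 = 65.32 %

65.32 %


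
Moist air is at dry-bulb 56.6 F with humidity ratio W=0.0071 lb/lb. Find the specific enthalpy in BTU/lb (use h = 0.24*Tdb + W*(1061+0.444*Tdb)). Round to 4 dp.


h = 0.24*56.6 + 0.0071*(1061+0.444*56.6) = 21.2955 BTU/lb

21.2955 BTU/lb


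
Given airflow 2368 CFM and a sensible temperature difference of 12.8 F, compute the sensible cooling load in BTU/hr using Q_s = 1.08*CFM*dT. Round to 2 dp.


Q = 1.08 * 2368 * 12.8 = 32735.23 BTU/hr

32735.23 BTU/hr


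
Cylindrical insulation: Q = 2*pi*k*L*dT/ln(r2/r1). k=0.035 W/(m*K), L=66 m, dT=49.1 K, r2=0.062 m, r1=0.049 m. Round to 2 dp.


Q = 2*pi*0.035*66*49.1/ln(0.062/0.049) = 3028.48 W

3028.48 W


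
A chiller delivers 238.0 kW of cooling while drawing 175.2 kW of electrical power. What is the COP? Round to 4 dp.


COP = 238.0 / 175.2 = 1.3584

1.3584


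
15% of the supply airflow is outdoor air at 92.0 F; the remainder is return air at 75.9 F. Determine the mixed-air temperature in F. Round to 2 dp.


T_mix = 0.15*92.0 + 0.85*75.9 = 78.32 F

78.32 F


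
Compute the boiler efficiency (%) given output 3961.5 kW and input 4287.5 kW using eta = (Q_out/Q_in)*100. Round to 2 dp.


eta = (3961.5/4287.5)*100 = 92.40 %

92.40 %


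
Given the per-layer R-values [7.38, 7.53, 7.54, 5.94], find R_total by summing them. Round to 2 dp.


R_total = 7.38 + 7.53 + 7.54 + 5.94 = 28.39

28.39


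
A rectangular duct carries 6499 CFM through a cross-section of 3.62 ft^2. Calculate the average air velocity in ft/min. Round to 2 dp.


V = 6499 / 3.62 = 1795.30 ft/min

1795.30 ft/min


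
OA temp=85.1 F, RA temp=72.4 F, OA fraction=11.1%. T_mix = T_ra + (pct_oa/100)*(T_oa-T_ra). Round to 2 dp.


T_mix = 72.4 + (11.1/100)*(85.1-72.4) = 73.81 F

73.81 F


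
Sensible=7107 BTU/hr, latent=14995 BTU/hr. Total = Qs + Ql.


Qt = 7107 + 14995 = 22102 BTU/hr

22102 BTU/hr


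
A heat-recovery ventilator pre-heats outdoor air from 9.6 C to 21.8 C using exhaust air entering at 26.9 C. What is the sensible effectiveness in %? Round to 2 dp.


eff = (21.8-9.6)/(26.9-9.6)*100 = 70.52 %

70.52 %


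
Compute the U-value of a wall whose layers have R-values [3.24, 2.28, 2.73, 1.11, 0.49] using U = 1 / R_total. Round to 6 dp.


R_total = 3.24 + 2.28 + 2.73 + 1.11 + 0.49 = 9.85
U = 1/9.85 = 0.101523

0.101523


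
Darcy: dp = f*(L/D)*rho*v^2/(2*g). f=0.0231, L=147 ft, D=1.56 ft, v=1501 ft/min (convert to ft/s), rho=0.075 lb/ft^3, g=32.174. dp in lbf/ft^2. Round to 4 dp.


v_fps = 1501/60 = 25.0167 ft/s
dp = 0.0231*(147/1.56)*0.075*25.0167^2/(2*32.174) = 1.5878 lbf/ft^2

1.5878 lbf/ft^2


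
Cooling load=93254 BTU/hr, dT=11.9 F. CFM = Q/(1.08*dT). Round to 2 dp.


CFM = 93254 / (1.08 * 11.9) = 7255.99

7255.99 CFM


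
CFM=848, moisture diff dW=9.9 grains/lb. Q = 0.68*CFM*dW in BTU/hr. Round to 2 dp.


Q = 0.68 * 848 * 9.9 = 5708.74 BTU/hr

5708.74 BTU/hr


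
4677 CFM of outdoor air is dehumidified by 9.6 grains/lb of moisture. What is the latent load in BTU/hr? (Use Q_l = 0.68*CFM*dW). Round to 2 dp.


Q = 0.68 * 4677 * 9.6 = 30531.46 BTU/hr

30531.46 BTU/hr


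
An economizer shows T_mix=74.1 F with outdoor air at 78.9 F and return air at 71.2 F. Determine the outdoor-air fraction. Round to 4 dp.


frac = (74.1 - 71.2) / (78.9 - 71.2) = 0.3766

0.3766


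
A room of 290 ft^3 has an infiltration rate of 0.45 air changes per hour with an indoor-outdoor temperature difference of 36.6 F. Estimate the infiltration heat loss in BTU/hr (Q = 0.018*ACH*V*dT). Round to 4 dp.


Q = 0.018 * 0.45 * 290 * 36.6 = 85.9734 BTU/hr

85.9734 BTU/hr


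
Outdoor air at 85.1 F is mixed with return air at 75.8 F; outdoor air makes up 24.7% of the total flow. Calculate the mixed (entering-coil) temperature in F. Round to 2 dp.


T_mix = 75.8 + (24.7/100)*(85.1-75.8) = 78.10 F

78.10 F


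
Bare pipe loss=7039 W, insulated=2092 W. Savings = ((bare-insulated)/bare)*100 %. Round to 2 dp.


Savings = ((7039-2092)/7039)*100 = 70.28 %

70.28 %


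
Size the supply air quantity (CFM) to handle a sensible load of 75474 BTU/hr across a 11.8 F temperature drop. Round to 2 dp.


CFM = 75474 / (1.08 * 11.8) = 5922.32

5922.32 CFM


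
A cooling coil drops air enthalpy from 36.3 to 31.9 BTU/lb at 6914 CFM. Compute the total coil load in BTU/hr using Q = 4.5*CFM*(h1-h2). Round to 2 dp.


Q = 4.5 * 6914 * (36.3 - 31.9) = 136897.20 BTU/hr

136897.20 BTU/hr


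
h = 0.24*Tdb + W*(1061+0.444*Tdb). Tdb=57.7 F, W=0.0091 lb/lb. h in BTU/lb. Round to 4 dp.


h = 0.24*57.7 + 0.0091*(1061+0.444*57.7) = 23.7362 BTU/lb

23.7362 BTU/lb


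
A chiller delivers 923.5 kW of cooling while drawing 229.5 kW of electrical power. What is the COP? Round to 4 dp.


COP = 923.5 / 229.5 = 4.0240

4.0240


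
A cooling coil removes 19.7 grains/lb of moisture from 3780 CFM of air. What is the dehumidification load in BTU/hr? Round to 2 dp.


Q = 0.68 * 3780 * 19.7 = 50636.88 BTU/hr

50636.88 BTU/hr


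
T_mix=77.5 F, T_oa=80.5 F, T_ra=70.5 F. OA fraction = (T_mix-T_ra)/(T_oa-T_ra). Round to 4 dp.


frac = (77.5 - 70.5) / (80.5 - 70.5) = 0.7000

0.7000


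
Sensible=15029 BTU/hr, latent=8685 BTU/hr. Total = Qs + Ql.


Qt = 15029 + 8685 = 23714 BTU/hr

23714 BTU/hr


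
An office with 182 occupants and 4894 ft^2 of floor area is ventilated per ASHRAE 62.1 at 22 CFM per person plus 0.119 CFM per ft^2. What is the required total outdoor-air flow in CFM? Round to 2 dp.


Total = 182*22 + 4894*0.119 = 4586.39 CFM

4586.39 CFM


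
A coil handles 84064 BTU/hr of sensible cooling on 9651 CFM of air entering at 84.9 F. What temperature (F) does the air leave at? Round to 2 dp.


dT = 84064/(1.08*9651) = 8.0652
T_leave = 84.9 - 8.0652 = 76.83 F

76.83 F


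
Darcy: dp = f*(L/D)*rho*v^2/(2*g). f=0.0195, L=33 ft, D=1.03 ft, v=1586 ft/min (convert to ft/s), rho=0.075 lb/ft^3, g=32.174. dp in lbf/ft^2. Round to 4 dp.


v_fps = 1586/60 = 26.4333 ft/s
dp = 0.0195*(33/1.03)*0.075*26.4333^2/(2*32.174) = 0.5088 lbf/ft^2

0.5088 lbf/ft^2


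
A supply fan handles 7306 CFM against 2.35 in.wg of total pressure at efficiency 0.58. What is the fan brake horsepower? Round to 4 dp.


BHP = 7306 * 2.35 / (6356 * 0.58) = 4.6573 hp

4.6573 hp


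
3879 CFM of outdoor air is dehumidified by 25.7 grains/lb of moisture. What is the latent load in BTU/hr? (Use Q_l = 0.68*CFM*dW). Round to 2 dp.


Q = 0.68 * 3879 * 25.7 = 67789.40 BTU/hr

67789.40 BTU/hr


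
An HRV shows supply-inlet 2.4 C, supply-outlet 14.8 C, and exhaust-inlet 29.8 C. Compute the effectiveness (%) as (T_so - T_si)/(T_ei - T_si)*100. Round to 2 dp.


eff = (14.8-2.4)/(29.8-2.4)*100 = 45.26 %

45.26 %


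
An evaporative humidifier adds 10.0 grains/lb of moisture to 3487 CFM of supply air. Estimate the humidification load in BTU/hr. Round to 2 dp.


Q = 0.68 * 3487 * 10.0 = 23711.60 BTU/hr

23711.60 BTU/hr


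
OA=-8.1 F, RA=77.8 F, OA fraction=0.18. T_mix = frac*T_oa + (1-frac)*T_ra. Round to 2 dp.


T_mix = 0.18*(-8.1) + 0.82*77.8 = 62.34 F

62.34 F


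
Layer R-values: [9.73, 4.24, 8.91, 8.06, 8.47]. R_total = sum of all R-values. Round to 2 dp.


R_total = 9.73 + 4.24 + 8.91 + 8.06 + 8.47 = 39.41

39.41


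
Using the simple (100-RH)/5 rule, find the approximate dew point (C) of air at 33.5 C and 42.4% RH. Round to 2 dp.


Td = 33.5 - (100-42.4)/5 = 21.98 C

21.98 C


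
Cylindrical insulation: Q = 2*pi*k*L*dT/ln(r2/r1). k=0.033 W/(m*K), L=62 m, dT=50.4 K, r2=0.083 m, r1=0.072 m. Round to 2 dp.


Q = 2*pi*0.033*62*50.4/ln(0.083/0.072) = 4557.16 W

4557.16 W


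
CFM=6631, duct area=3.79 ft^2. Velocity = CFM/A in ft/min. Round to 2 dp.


V = 6631 / 3.79 = 1749.60 ft/min

1749.60 ft/min


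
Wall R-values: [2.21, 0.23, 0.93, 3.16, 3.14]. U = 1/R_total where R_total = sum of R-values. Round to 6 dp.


R_total = 2.21 + 0.23 + 0.93 + 3.16 + 3.14 = 9.67
U = 1/9.67 = 0.103413

0.103413


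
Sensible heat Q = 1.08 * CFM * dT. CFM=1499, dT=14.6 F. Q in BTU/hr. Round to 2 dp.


Q = 1.08 * 1499 * 14.6 = 23636.23 BTU/hr

23636.23 BTU/hr


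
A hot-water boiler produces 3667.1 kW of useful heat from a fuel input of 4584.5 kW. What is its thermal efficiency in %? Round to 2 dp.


eta = (3667.1/4584.5)*100 = 79.99 %

79.99 %


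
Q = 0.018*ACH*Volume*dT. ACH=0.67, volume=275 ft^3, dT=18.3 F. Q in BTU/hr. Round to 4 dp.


Q = 0.018 * 0.67 * 275 * 18.3 = 60.6920 BTU/hr

60.6920 BTU/hr


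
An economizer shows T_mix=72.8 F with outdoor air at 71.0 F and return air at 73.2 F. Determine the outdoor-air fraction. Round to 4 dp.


frac = (72.8 - 73.2) / (71.0 - 73.2) = 0.1818

0.1818


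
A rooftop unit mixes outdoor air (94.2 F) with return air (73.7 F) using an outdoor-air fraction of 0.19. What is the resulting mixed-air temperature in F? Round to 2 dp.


T_mix = 0.19*94.2 + 0.81*73.7 = 77.60 F

77.60 F


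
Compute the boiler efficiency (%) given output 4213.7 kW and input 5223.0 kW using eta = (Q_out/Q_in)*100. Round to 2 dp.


eta = (4213.7/5223.0)*100 = 80.68 %

80.68 %


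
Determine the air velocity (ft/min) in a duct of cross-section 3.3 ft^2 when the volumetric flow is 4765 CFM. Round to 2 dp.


V = 4765 / 3.3 = 1443.94 ft/min

1443.94 ft/min


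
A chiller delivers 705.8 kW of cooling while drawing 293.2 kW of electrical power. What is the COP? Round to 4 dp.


COP = 705.8 / 293.2 = 2.4072

2.4072


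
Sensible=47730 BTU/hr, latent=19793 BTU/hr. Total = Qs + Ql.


Qt = 47730 + 19793 = 67523 BTU/hr

67523 BTU/hr


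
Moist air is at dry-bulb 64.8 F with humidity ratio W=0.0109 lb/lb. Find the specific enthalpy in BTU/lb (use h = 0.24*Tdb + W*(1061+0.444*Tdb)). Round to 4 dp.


h = 0.24*64.8 + 0.0109*(1061+0.444*64.8) = 27.4305 BTU/lb

27.4305 BTU/lb


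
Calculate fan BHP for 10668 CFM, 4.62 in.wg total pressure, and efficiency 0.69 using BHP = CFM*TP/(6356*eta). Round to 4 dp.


BHP = 10668 * 4.62 / (6356 * 0.69) = 11.2381 hp

11.2381 hp


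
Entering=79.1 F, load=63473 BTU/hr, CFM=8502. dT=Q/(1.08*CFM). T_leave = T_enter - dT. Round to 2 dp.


dT = 63473/(1.08*8502) = 6.9126
T_leave = 79.1 - 6.9126 = 72.19 F

72.19 F


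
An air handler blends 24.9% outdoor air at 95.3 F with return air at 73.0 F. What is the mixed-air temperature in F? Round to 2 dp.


T_mix = 73.0 + (24.9/100)*(95.3-73.0) = 78.55 F

78.55 F


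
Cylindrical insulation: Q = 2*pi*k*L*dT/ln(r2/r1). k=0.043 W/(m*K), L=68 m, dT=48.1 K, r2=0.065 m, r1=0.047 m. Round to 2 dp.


Q = 2*pi*0.043*68*48.1/ln(0.065/0.047) = 2725.44 W

2725.44 W


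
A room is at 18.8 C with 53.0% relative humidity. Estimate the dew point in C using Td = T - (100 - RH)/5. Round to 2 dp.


Td = 18.8 - (100-53.0)/5 = 9.40 C

9.40 C


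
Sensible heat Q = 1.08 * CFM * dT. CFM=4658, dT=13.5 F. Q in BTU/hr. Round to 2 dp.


Q = 1.08 * 4658 * 13.5 = 67913.64 BTU/hr

67913.64 BTU/hr


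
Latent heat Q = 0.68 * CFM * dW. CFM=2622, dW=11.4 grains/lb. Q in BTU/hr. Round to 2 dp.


Q = 0.68 * 2622 * 11.4 = 20325.74 BTU/hr

20325.74 BTU/hr


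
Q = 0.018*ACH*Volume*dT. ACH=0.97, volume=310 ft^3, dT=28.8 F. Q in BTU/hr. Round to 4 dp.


Q = 0.018 * 0.97 * 310 * 28.8 = 155.8829 BTU/hr

155.8829 BTU/hr


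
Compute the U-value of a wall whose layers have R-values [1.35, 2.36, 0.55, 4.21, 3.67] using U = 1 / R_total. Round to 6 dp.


R_total = 1.35 + 2.36 + 0.55 + 4.21 + 3.67 = 12.14
U = 1/12.14 = 0.082372

0.082372


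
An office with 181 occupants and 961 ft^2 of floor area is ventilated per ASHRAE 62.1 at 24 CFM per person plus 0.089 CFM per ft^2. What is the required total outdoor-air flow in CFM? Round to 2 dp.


Total = 181*24 + 961*0.089 = 4429.53 CFM

4429.53 CFM


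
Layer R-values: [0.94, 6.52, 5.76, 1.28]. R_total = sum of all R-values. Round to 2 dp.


R_total = 0.94 + 6.52 + 5.76 + 1.28 = 14.50

14.50


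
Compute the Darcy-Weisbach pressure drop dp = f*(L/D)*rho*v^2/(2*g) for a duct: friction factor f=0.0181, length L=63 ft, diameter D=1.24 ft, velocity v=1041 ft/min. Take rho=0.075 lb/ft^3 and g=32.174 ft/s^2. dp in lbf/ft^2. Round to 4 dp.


v_fps = 1041/60 = 17.35 ft/s
dp = 0.0181*(63/1.24)*0.075*17.35^2/(2*32.174) = 0.3226 lbf/ft^2

0.3226 lbf/ft^2


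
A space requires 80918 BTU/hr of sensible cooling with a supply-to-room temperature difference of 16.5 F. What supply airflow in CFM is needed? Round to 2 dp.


CFM = 80918 / (1.08 * 16.5) = 4540.85

4540.85 CFM


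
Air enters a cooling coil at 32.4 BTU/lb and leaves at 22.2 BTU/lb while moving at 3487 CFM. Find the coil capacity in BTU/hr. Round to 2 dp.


Q = 4.5 * 3487 * (32.4 - 22.2) = 160053.30 BTU/hr

160053.30 BTU/hr


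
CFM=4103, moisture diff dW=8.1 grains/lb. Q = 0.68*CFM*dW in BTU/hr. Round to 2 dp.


Q = 0.68 * 4103 * 8.1 = 22599.32 BTU/hr

22599.32 BTU/hr


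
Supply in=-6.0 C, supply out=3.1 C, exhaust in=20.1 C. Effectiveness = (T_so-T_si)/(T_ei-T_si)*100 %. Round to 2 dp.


eff = (3.1-(-6.0))/(20.1-(-6.0))*100 = 34.87 %

34.87 %


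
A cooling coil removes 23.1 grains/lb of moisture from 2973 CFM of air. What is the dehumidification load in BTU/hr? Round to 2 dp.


Q = 0.68 * 2973 * 23.1 = 46699.88 BTU/hr

46699.88 BTU/hr


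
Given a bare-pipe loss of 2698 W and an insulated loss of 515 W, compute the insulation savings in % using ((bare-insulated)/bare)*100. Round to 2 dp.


Savings = ((2698-515)/2698)*100 = 80.91 %

80.91 %


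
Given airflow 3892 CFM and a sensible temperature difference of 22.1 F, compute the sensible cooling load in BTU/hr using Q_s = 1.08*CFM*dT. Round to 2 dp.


Q = 1.08 * 3892 * 22.1 = 92894.26 BTU/hr

92894.26 BTU/hr


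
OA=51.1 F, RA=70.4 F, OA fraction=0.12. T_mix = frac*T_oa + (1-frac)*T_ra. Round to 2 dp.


T_mix = 0.12*51.1 + 0.88*70.4 = 68.08 F

68.08 F


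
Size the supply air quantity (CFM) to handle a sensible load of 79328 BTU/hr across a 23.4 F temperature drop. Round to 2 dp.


CFM = 79328 / (1.08 * 23.4) = 3138.97

3138.97 CFM


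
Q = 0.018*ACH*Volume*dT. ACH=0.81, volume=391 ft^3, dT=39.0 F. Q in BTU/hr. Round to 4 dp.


Q = 0.018 * 0.81 * 391 * 39.0 = 222.3304 BTU/hr

222.3304 BTU/hr


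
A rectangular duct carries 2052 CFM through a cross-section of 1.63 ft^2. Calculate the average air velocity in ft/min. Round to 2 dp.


V = 2052 / 1.63 = 1258.90 ft/min

1258.90 ft/min


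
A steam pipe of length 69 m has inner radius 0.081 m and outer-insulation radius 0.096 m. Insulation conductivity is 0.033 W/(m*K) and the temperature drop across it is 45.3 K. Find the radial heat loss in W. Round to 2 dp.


Q = 2*pi*0.033*69*45.3/ln(0.096/0.081) = 3814.61 W

3814.61 W


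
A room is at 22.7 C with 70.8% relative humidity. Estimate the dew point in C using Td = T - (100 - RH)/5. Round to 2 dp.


Td = 22.7 - (100-70.8)/5 = 16.86 C

16.86 C


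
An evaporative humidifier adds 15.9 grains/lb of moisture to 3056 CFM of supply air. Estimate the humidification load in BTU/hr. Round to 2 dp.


Q = 0.68 * 3056 * 15.9 = 33041.47 BTU/hr

33041.47 BTU/hr


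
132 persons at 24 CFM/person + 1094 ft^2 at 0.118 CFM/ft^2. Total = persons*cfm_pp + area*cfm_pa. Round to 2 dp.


Total = 132*24 + 1094*0.118 = 3297.09 CFM

3297.09 CFM


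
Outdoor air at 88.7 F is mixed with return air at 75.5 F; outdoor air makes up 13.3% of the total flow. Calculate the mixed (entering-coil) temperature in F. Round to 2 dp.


T_mix = 75.5 + (13.3/100)*(88.7-75.5) = 77.26 F

77.26 F


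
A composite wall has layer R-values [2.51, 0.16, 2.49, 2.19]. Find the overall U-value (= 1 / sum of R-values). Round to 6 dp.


R_total = 2.51 + 0.16 + 2.49 + 2.19 = 7.35
U = 1/7.35 = 0.136054

0.136054


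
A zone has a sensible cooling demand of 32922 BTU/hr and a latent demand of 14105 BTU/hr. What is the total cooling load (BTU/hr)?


Qt = 32922 + 14105 = 47027 BTU/hr

47027 BTU/hr


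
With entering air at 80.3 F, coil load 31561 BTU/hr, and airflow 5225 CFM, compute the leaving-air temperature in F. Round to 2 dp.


dT = 31561/(1.08*5225) = 5.5929
T_leave = 80.3 - 5.5929 = 74.71 F

74.71 F


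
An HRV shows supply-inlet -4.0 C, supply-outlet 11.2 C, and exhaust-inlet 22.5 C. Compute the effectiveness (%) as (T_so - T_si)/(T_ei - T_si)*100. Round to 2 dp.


eff = (11.2-(-4.0))/(22.5-(-4.0))*100 = 57.36 %

57.36 %


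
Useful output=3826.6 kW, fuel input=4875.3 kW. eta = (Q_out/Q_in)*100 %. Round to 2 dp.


eta = (3826.6/4875.3)*100 = 78.49 %

78.49 %
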